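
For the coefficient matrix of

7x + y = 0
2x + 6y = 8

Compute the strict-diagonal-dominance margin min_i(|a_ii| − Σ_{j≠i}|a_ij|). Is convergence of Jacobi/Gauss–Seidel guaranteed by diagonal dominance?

4

row 1: |7| − (1) = 6
row 2: |6| − (2) = 4
minimum over rows = 4 → strictly diagonally dominant (convergence guaranteed)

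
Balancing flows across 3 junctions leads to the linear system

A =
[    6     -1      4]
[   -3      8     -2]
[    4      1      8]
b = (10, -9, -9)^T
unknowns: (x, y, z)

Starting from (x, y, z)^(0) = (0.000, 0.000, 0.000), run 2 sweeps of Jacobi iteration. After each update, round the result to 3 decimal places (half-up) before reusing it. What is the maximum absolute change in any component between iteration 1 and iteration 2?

0.693

Iteration 1:
  x = (10 - (-1)·0.000 - (4)·0.000) / (6) = 1.667
  y = (-9 - (-3)·0.000 - (-2)·0.000) / (8) = -1.125
  z = (-9 - (4)·0.000 - (1)·0.000) / (8) = -1.125
Iteration 2:
  x = (10 - (-1)·-1.125 - (4)·-1.125) / (6) = 2.229
  y = (-9 - (-3)·1.667 - (-2)·-1.125) / (8) = -0.781
  z = (-9 - (4)·1.667 - (1)·-1.125) / (8) = -1.818
Change: (0.562, 0.344, -0.693) → max |·| = 0.693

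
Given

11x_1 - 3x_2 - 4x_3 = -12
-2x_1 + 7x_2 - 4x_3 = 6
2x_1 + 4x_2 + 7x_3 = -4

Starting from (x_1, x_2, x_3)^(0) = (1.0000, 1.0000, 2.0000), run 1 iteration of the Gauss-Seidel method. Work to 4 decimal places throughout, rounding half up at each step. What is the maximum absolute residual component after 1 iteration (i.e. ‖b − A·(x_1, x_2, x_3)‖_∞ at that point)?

14.6938

Iteration 1:
  x_1 = (-12 - (-3)·1.0000 - (-4)·2.0000) / (11) = -0.0909
  x_2 = (6 - (-2)·-0.0909 - (-4)·2.0000) / (7) = 1.9740
  x_3 = (-4 - (2)·-0.0909 - (4)·1.9740) / (7) = -1.6735
Residual b − A·x = (-11.7721, -14.6938, 0.0003); ∞-norm = 14.6938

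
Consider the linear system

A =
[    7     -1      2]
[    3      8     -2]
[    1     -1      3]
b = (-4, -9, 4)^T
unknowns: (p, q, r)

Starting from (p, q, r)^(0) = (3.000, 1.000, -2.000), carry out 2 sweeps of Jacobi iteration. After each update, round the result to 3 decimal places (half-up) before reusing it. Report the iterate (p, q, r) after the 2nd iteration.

Iteration 1:
  p = (-4 - (-1)·1.000 - (2)·-2.000) / (7) = 0.143
  q = (-9 - (3)·3.000 - (-2)·-2.000) / (8) = -2.750
  r = (4 - (1)·3.000 - (-1)·1.000) / (3) = 0.667
Iteration 2:
  p = (-4 - (-1)·-2.750 - (2)·0.667) / (7) = -1.155
  q = (-9 - (3)·0.143 - (-2)·0.667) / (8) = -1.012
  r = (4 - (1)·0.143 - (-1)·-2.750) / (3) = 0.369

(-1.155, -1.012, 0.369)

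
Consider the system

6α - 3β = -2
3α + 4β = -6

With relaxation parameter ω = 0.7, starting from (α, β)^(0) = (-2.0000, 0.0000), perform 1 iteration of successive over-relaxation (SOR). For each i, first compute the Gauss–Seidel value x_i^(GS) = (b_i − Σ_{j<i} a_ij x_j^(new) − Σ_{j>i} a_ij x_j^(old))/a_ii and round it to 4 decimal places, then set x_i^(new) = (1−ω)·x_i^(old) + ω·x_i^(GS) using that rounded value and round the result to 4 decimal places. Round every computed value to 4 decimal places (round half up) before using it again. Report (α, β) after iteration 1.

Iteration 1:
  α: GS value = (-2 - (-3)·0.0000) / (6) = -0.3333;  α ← (1−ω)·-2.0000 + ω·-0.3333 = -0.8333
  β: GS value = (-6 - (3)·-0.8333) / (4) = -0.8750;  β ← (1−ω)·0.0000 + ω·-0.8750 = -0.6125

(-0.8333, -0.6125)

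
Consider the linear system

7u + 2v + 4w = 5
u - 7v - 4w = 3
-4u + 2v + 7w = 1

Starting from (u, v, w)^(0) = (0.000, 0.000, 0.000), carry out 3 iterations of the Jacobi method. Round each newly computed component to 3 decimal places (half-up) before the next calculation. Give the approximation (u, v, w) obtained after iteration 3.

(0.446, -0.705, 0.691)

Iteration 1:
  u = (5 - (2)·0.000 - (4)·0.000) / (7) = 0.714
  v = (3 - (1)·0.000 - (-4)·0.000) / (-7) = -0.429
  w = (1 - (-4)·0.000 - (2)·0.000) / (7) = 0.143
Iteration 2:
  u = (5 - (2)·-0.429 - (4)·0.143) / (7) = 0.755
  v = (3 - (1)·0.714 - (-4)·0.143) / (-7) = -0.408
  w = (1 - (-4)·0.714 - (2)·-0.429) / (7) = 0.673
Iteration 3:
  u = (5 - (2)·-0.408 - (4)·0.673) / (7) = 0.446
  v = (3 - (1)·0.755 - (-4)·0.673) / (-7) = -0.705
  w = (1 - (-4)·0.755 - (2)·-0.408) / (7) = 0.691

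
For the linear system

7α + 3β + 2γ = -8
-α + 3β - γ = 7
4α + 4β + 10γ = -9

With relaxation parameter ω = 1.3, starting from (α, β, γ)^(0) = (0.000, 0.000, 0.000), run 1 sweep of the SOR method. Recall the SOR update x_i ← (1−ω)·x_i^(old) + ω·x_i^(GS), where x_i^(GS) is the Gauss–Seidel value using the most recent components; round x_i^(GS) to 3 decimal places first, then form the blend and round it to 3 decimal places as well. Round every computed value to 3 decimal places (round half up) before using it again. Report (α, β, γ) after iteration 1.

(-1.486, 2.389, -1.639)

Iteration 1:
  α: GS value = (-8 - (3)·0.000 - (2)·0.000) / (7) = -1.143;  α ← (1−ω)·0.000 + ω·-1.143 = -1.486
  β: GS value = (7 - (-1)·-1.486 - (-1)·0.000) / (3) = 1.838;  β ← (1−ω)·0.000 + ω·1.838 = 2.389
  γ: GS value = (-9 - (4)·-1.486 - (4)·2.389) / (10) = -1.261;  γ ← (1−ω)·0.000 + ω·-1.261 = -1.639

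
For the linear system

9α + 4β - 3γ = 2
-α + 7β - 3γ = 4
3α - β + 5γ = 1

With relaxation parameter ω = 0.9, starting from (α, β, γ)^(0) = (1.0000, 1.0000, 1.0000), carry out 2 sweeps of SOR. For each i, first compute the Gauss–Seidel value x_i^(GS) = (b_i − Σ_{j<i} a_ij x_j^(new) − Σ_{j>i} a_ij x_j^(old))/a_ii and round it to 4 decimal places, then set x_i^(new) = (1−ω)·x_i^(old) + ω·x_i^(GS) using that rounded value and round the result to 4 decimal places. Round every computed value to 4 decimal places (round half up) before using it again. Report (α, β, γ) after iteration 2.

(-0.0833, 0.7437, 0.3945)

Iteration 1:
  α: GS value = (2 - (4)·1.0000 - (-3)·1.0000) / (9) = 0.1111;  α ← (1−ω)·1.0000 + ω·0.1111 = 0.2000
  β: GS value = (4 - (-1)·0.2000 - (-3)·1.0000) / (7) = 1.0286;  β ← (1−ω)·1.0000 + ω·1.0286 = 1.0257
  γ: GS value = (1 - (3)·0.2000 - (-1)·1.0257) / (5) = 0.2851;  γ ← (1−ω)·1.0000 + ω·0.2851 = 0.3566
Iteration 2:
  α: GS value = (2 - (4)·1.0257 - (-3)·0.3566) / (9) = -0.1148;  α ← (1−ω)·0.2000 + ω·-0.1148 = -0.0833
  β: GS value = (4 - (-1)·-0.0833 - (-3)·0.3566) / (7) = 0.7124;  β ← (1−ω)·1.0257 + ω·0.7124 = 0.7437
  γ: GS value = (1 - (3)·-0.0833 - (-1)·0.7437) / (5) = 0.3987;  γ ← (1−ω)·0.3566 + ω·0.3987 = 0.3945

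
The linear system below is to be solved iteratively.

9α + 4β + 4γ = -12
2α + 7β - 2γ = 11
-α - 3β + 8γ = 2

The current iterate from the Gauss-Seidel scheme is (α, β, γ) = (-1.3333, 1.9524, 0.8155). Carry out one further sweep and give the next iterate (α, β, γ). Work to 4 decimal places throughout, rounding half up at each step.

One sweep:
  α = (-12 - (4)·1.9524 - (4)·0.8155) / (9) = -2.5635
  β = (11 - (2)·-2.5635 - (-2)·0.8155) / (7) = 2.5369
  γ = (2 - (-1)·-2.5635 - (-3)·2.5369) / (8) = 0.8809

(-2.5635, 2.5369, 0.8809)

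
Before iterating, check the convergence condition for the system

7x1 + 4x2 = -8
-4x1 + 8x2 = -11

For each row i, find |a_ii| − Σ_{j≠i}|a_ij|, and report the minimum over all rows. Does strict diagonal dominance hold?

3

row 1: |7| − (4) = 3
row 2: |8| − (4) = 4
minimum over rows = 3 → strictly diagonally dominant (convergence guaranteed)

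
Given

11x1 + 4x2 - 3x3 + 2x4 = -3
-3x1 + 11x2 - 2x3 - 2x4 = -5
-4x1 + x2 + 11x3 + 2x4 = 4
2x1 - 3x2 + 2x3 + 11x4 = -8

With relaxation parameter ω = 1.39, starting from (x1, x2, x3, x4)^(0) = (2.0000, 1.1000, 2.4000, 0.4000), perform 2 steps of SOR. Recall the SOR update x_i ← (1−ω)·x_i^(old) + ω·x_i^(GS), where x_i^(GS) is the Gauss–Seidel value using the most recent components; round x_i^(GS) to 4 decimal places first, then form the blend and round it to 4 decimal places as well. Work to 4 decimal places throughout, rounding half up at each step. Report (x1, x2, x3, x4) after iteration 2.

(0.2310, -0.7465, 1.3144, -1.3045)

Iteration 1:
  x1: GS value = (-3 - (4)·1.1000 - (-3)·2.4000 - (2)·0.4000) / (11) = -0.0909;  x1 ← (1−ω)·2.0000 + ω·-0.0909 = -0.9064
  x2: GS value = (-5 - (-3)·-0.9064 - (-2)·2.4000 - (-2)·0.4000) / (11) = -0.1927;  x2 ← (1−ω)·1.1000 + ω·-0.1927 = -0.6969
  x3: GS value = (4 - (-4)·-0.9064 - (1)·-0.6969 - (2)·0.4000) / (11) = 0.0247;  x3 ← (1−ω)·2.4000 + ω·0.0247 = -0.9017
  x4: GS value = (-8 - (2)·-0.9064 - (-3)·-0.6969 - (2)·-0.9017) / (11) = -0.5886;  x4 ← (1−ω)·0.4000 + ω·-0.5886 = -0.9742
Iteration 2:
  x1: GS value = (-3 - (4)·-0.6969 - (-3)·-0.9017 - (2)·-0.9742) / (11) = -0.0881;  x1 ← (1−ω)·-0.9064 + ω·-0.0881 = 0.2310
  x2: GS value = (-5 - (-3)·0.2310 - (-2)·-0.9017 - (-2)·-0.9742) / (11) = -0.7326;  x2 ← (1−ω)·-0.6969 + ω·-0.7326 = -0.7465
  x3: GS value = (4 - (-4)·0.2310 - (1)·-0.7465 - (2)·-0.9742) / (11) = 0.6926;  x3 ← (1−ω)·-0.9017 + ω·0.6926 = 1.3144
  x4: GS value = (-8 - (2)·0.2310 - (-3)·-0.7465 - (2)·1.3144) / (11) = -1.2118;  x4 ← (1−ω)·-0.9742 + ω·-1.2118 = -1.3045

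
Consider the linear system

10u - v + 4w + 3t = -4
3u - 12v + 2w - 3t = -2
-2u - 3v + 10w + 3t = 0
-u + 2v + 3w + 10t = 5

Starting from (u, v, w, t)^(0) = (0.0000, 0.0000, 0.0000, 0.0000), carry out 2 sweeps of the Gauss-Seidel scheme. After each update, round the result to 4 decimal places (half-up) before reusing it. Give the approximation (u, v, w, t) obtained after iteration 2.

(-0.5087, -0.0867, -0.2672, 0.5466)

Iteration 1:
  u = (-4 - (-1)·0.0000 - (4)·0.0000 - (3)·0.0000) / (10) = -0.4000
  v = (-2 - (3)·-0.4000 - (2)·0.0000 - (-3)·0.0000) / (-12) = 0.0667
  w = (0 - (-2)·-0.4000 - (-3)·0.0667 - (3)·0.0000) / (10) = -0.0600
  t = (5 - (-1)·-0.4000 - (2)·0.0667 - (3)·-0.0600) / (10) = 0.4647
Iteration 2:
  u = (-4 - (-1)·0.0667 - (4)·-0.0600 - (3)·0.4647) / (10) = -0.5087
  v = (-2 - (3)·-0.5087 - (2)·-0.0600 - (-3)·0.4647) / (-12) = -0.0867
  w = (0 - (-2)·-0.5087 - (-3)·-0.0867 - (3)·0.4647) / (10) = -0.2672
  t = (5 - (-1)·-0.5087 - (2)·-0.0867 - (3)·-0.2672) / (10) = 0.5466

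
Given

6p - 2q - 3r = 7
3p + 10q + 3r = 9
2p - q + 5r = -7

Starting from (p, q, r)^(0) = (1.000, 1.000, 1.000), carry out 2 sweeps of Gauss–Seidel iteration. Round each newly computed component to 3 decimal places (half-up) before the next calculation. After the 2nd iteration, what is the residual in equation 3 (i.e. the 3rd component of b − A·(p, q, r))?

Iteration 1:
  p = (7 - (-2)·1.000 - (-3)·1.000) / (6) = 2.000
  q = (9 - (3)·2.000 - (3)·1.000) / (10) = 0.000
  r = (-7 - (2)·2.000 - (-1)·0.000) / (5) = -2.200
Iteration 2:
  p = (7 - (-2)·0.000 - (-3)·-2.200) / (6) = 0.067
  q = (9 - (3)·0.067 - (3)·-2.200) / (10) = 1.540
  r = (-7 - (2)·0.067 - (-1)·1.540) / (5) = -1.119
Residual b − A·x = (6.321, -3.244, 0.001)

0.001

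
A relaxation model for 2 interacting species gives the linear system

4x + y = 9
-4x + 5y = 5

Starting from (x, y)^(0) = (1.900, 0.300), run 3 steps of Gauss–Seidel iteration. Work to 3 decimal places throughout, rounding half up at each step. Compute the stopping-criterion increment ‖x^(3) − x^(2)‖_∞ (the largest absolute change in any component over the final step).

Iteration 1:
  x = (9 - (1)·0.300) / (4) = 2.175
  y = (5 - (-4)·2.175) / (5) = 2.740
Iteration 2:
  x = (9 - (1)·2.740) / (4) = 1.565
  y = (5 - (-4)·1.565) / (5) = 2.252
Iteration 3:
  x = (9 - (1)·2.252) / (4) = 1.687
  y = (5 - (-4)·1.687) / (5) = 2.350
Change: (0.122, 0.098) → max |·| = 0.122

0.122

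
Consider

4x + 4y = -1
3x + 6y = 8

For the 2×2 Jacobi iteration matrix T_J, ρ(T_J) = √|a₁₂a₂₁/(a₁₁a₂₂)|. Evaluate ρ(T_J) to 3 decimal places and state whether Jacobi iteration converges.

a₁₂a₂₁/(a₁₁a₂₂) = (4)·(3) / ((4)·(6)) = 0.500000
ρ = √|0.500000| = √0.500000 = 0.707
ρ < 1, so Jacobi converges

0.707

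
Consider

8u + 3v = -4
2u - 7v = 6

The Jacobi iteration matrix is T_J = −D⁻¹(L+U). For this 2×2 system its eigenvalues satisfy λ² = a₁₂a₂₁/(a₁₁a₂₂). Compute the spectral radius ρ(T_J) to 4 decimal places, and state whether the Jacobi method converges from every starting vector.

0.3273

a₁₂a₂₁/(a₁₁a₂₂) = (3)·(2) / ((8)·(-7)) = -0.107143
ρ = √|-0.107143| = √0.107143 = 0.3273
ρ < 1, so Jacobi converges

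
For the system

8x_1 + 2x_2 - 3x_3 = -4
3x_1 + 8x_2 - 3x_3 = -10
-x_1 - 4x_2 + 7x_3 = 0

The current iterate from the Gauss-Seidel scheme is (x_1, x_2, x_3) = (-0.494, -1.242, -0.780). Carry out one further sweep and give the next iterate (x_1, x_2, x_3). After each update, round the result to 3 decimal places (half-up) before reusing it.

(-0.482, -1.362, -0.847)

One sweep:
  x_1 = (-4 - (2)·-1.242 - (-3)·-0.780) / (8) = -0.482
  x_2 = (-10 - (3)·-0.482 - (-3)·-0.780) / (8) = -1.362
  x_3 = (0 - (-1)·-0.482 - (-4)·-1.362) / (7) = -0.847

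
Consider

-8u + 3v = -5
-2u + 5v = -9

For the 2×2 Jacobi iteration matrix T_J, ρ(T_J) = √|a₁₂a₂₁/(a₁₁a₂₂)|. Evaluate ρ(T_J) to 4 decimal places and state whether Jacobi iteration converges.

0.3873

a₁₂a₂₁/(a₁₁a₂₂) = (3)·(-2) / ((-8)·(5)) = 0.150000
ρ = √|0.150000| = √0.150000 = 0.3873
ρ < 1, so Jacobi converges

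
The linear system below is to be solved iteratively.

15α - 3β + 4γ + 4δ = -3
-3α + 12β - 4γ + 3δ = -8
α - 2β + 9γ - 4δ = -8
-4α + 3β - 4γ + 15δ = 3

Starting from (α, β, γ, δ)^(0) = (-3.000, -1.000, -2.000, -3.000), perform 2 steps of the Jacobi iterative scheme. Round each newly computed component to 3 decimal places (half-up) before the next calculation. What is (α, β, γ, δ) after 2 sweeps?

Iteration 1:
  α = (-3 - (-3)·-1.000 - (4)·-2.000 - (4)·-3.000) / (15) = 0.933
  β = (-8 - (-3)·-3.000 - (-4)·-2.000 - (3)·-3.000) / (12) = -1.333
  γ = (-8 - (1)·-3.000 - (-2)·-1.000 - (-4)·-3.000) / (9) = -2.111
  δ = (3 - (-4)·-3.000 - (3)·-1.000 - (-4)·-2.000) / (15) = -0.933
Iteration 2:
  α = (-3 - (-3)·-1.333 - (4)·-2.111 - (4)·-0.933) / (15) = 0.345
  β = (-8 - (-3)·0.933 - (-4)·-2.111 - (3)·-0.933) / (12) = -0.904
  γ = (-8 - (1)·0.933 - (-2)·-1.333 - (-4)·-0.933) / (9) = -1.703
  δ = (3 - (-4)·0.933 - (3)·-1.333 - (-4)·-2.111) / (15) = 0.152

(0.345, -0.904, -1.703, 0.152)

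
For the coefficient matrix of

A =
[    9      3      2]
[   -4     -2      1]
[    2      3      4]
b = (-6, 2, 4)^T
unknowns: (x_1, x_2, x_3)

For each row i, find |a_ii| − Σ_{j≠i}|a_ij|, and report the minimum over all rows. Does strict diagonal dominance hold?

-3

row 1: |9| − (3+2) = 4
row 2: |-2| − (4+1) = -3
row 3: |4| − (2+3) = -1
minimum over rows = -3 → not strictly diagonally dominant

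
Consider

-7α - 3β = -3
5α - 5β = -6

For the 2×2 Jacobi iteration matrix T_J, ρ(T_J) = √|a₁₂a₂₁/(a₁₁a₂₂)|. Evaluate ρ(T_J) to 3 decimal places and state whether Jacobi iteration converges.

0.655

a₁₂a₂₁/(a₁₁a₂₂) = (-3)·(5) / ((-7)·(-5)) = -0.428571
ρ = √|-0.428571| = √0.428571 = 0.655
ρ < 1, so Jacobi converges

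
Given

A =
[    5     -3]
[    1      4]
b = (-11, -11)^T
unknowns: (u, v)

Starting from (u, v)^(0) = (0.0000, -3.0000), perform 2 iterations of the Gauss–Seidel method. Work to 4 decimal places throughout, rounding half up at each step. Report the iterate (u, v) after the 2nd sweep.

Iteration 1:
  u = (-11 - (-3)·-3.0000) / (5) = -4.0000
  v = (-11 - (1)·-4.0000) / (4) = -1.7500
Iteration 2:
  u = (-11 - (-3)·-1.7500) / (5) = -3.2500
  v = (-11 - (1)·-3.2500) / (4) = -1.9375

(-3.2500, -1.9375)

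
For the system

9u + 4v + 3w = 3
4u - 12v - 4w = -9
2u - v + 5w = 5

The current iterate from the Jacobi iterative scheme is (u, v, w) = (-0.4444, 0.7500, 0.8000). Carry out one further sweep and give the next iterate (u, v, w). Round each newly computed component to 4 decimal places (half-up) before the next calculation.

One sweep:
  u = (3 - (4)·0.7500 - (3)·0.8000) / (9) = -0.2667
  v = (-9 - (4)·-0.4444 - (-4)·0.8000) / (-12) = 0.3352
  w = (5 - (2)·-0.4444 - (-1)·0.7500) / (5) = 1.3278

(-0.2667, 0.3352, 1.3278)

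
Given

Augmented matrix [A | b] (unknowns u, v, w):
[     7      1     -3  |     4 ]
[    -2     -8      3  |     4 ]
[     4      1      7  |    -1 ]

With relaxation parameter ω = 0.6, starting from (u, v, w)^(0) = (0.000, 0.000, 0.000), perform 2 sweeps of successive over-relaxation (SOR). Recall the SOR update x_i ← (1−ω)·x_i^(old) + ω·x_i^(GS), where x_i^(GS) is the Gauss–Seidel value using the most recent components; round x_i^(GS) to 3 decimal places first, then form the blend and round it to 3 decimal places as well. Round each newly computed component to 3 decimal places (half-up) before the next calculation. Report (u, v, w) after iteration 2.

Iteration 1:
  u: GS value = (4 - (1)·0.000 - (-3)·0.000) / (7) = 0.571;  u ← (1−ω)·0.000 + ω·0.571 = 0.343
  v: GS value = (4 - (-2)·0.343 - (3)·0.000) / (-8) = -0.586;  v ← (1−ω)·0.000 + ω·-0.586 = -0.352
  w: GS value = (-1 - (4)·0.343 - (1)·-0.352) / (7) = -0.289;  w ← (1−ω)·0.000 + ω·-0.289 = -0.173
Iteration 2:
  u: GS value = (4 - (1)·-0.352 - (-3)·-0.173) / (7) = 0.548;  u ← (1−ω)·0.343 + ω·0.548 = 0.466
  v: GS value = (4 - (-2)·0.466 - (3)·-0.173) / (-8) = -0.681;  v ← (1−ω)·-0.352 + ω·-0.681 = -0.549
  w: GS value = (-1 - (4)·0.466 - (1)·-0.549) / (7) = -0.331;  w ← (1−ω)·-0.173 + ω·-0.331 = -0.268

(0.466, -0.549, -0.268)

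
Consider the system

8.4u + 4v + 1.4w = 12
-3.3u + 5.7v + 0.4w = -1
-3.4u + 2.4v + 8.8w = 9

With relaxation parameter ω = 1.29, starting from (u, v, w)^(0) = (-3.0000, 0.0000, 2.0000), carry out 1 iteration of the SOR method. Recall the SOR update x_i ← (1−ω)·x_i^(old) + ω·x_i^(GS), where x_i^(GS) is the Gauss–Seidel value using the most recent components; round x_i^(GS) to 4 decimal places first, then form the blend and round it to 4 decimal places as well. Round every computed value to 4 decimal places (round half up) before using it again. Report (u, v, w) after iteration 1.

(2.2828, 1.2975, 1.4207)

Iteration 1:
  u: GS value = (12 - (4)·0.0000 - (1.4)·2.0000) / (8.4) = 1.0952;  u ← (1−ω)·-3.0000 + ω·1.0952 = 2.2828
  v: GS value = (-1 - (-3.3)·2.2828 - (0.4)·2.0000) / (5.7) = 1.0058;  v ← (1−ω)·0.0000 + ω·1.0058 = 1.2975
  w: GS value = (9 - (-3.4)·2.2828 - (2.4)·1.2975) / (8.8) = 1.5509;  w ← (1−ω)·2.0000 + ω·1.5509 = 1.4207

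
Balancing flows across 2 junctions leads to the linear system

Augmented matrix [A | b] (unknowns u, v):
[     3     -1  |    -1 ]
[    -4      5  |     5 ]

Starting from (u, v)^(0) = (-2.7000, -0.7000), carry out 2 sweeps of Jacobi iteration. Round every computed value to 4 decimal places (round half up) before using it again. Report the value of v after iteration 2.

0.5466

Iteration 1:
  u = (-1 - (-1)·-0.7000) / (3) = -0.5667
  v = (5 - (-4)·-2.7000) / (5) = -1.1600
Iteration 2:
  u = (-1 - (-1)·-1.1600) / (3) = -0.7200
  v = (5 - (-4)·-0.5667) / (5) = 0.5466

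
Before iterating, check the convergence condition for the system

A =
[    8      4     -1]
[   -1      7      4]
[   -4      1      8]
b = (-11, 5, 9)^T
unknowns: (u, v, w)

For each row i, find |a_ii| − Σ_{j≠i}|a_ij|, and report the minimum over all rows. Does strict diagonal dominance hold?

2

row 1: |8| − (4+1) = 3
row 2: |7| − (1+4) = 2
row 3: |8| − (4+1) = 3
minimum over rows = 2 → strictly diagonally dominant (convergence guaranteed)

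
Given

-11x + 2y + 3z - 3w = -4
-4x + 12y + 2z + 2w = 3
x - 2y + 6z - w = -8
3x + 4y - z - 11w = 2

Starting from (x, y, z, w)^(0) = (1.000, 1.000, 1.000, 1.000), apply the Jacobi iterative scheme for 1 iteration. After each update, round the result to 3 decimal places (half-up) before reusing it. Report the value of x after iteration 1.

Iteration 1:
  x = (-4 - (2)·1.000 - (3)·1.000 - (-3)·1.000) / (-11) = 0.545
  y = (3 - (-4)·1.000 - (2)·1.000 - (2)·1.000) / (12) = 0.250
  z = (-8 - (1)·1.000 - (-2)·1.000 - (-1)·1.000) / (6) = -1.000
  w = (2 - (3)·1.000 - (4)·1.000 - (-1)·1.000) / (-11) = 0.364

0.545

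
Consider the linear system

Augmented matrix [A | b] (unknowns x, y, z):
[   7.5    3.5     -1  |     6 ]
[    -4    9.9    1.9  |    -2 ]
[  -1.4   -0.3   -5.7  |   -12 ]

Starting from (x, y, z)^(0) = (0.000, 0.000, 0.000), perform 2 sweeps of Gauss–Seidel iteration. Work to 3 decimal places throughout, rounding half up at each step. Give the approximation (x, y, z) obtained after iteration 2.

(0.997, -0.164, 1.869)

Iteration 1:
  x = (6 - (3.5)·0.000 - (-1)·0.000) / (7.5) = 0.800
  y = (-2 - (-4)·0.800 - (1.9)·0.000) / (9.9) = 0.121
  z = (-12 - (-1.4)·0.800 - (-0.3)·0.121) / (-5.7) = 1.902
Iteration 2:
  x = (6 - (3.5)·0.121 - (-1)·1.902) / (7.5) = 0.997
  y = (-2 - (-4)·0.997 - (1.9)·1.902) / (9.9) = -0.164
  z = (-12 - (-1.4)·0.997 - (-0.3)·-0.164) / (-5.7) = 1.869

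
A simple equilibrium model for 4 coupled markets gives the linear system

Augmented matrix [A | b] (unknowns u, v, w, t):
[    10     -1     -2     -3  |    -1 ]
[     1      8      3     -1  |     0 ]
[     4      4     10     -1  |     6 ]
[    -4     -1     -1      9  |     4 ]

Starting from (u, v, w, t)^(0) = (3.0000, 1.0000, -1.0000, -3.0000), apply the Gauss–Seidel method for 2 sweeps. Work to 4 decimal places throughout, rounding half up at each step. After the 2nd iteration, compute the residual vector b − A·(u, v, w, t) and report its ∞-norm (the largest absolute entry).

1.0186

Iteration 1:
  u = (-1 - (-1)·1.0000 - (-2)·-1.0000 - (-3)·-3.0000) / (10) = -1.1000
  v = (0 - (1)·-1.1000 - (3)·-1.0000 - (-1)·-3.0000) / (8) = 0.1375
  w = (6 - (4)·-1.1000 - (4)·0.1375 - (-1)·-3.0000) / (10) = 0.6850
  t = (4 - (-4)·-1.1000 - (-1)·0.1375 - (-1)·0.6850) / (9) = 0.0469
Iteration 2:
  u = (-1 - (-1)·0.1375 - (-2)·0.6850 - (-3)·0.0469) / (10) = 0.0648
  v = (0 - (1)·0.0648 - (3)·0.6850 - (-1)·0.0469) / (8) = -0.2591
  w = (6 - (4)·0.0648 - (4)·-0.2591 - (-1)·0.0469) / (10) = 0.6824
  t = (4 - (-4)·0.0648 - (-1)·-0.2591 - (-1)·0.6824) / (9) = 0.5203
Residual b − A·x = (1.0186, 0.4811, 0.4735, -0.0002); ∞-norm = 1.0186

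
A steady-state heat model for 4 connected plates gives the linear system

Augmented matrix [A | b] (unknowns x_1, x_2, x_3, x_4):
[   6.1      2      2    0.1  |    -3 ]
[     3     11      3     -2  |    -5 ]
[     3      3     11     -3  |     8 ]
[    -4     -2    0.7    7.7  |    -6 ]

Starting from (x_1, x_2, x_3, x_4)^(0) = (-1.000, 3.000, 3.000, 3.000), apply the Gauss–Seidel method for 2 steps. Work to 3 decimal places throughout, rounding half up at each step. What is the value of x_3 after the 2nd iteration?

0.738

Iteration 1:
  x_1 = (-3 - (2)·3.000 - (2)·3.000 - (0.1)·3.000) / (6.1) = -2.508
  x_2 = (-5 - (3)·-2.508 - (3)·3.000 - (-2)·3.000) / (11) = -0.043
  x_3 = (8 - (3)·-2.508 - (3)·-0.043 - (-3)·3.000) / (11) = 2.241
  x_4 = (-6 - (-4)·-2.508 - (-2)·-0.043 - (0.7)·2.241) / (7.7) = -2.297
Iteration 2:
  x_1 = (-3 - (2)·-0.043 - (2)·2.241 - (0.1)·-2.297) / (6.1) = -1.175
  x_2 = (-5 - (3)·-1.175 - (3)·2.241 - (-2)·-2.297) / (11) = -1.163
  x_3 = (8 - (3)·-1.175 - (3)·-1.163 - (-3)·-2.297) / (11) = 0.738
  x_4 = (-6 - (-4)·-1.175 - (-2)·-1.163 - (0.7)·0.738) / (7.7) = -1.759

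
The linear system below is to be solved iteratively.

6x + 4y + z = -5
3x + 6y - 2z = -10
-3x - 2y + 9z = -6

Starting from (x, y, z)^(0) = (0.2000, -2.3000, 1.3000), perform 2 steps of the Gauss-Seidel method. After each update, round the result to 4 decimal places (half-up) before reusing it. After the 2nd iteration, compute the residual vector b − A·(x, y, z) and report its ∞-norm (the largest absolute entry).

Iteration 1:
  x = (-5 - (4)·-2.3000 - (1)·1.3000) / (6) = 0.4833
  y = (-10 - (3)·0.4833 - (-2)·1.3000) / (6) = -1.4750
  z = (-6 - (-3)·0.4833 - (-2)·-1.4750) / (9) = -0.8333
Iteration 2:
  x = (-5 - (4)·-1.4750 - (1)·-0.8333) / (6) = 0.2889
  y = (-10 - (3)·0.2889 - (-2)·-0.8333) / (6) = -2.0889
  z = (-6 - (-3)·0.2889 - (-2)·-2.0889) / (9) = -1.0346
Residual b − A·x = (2.6568, -0.4025, 0.0003); ∞-norm = 2.6568

2.6568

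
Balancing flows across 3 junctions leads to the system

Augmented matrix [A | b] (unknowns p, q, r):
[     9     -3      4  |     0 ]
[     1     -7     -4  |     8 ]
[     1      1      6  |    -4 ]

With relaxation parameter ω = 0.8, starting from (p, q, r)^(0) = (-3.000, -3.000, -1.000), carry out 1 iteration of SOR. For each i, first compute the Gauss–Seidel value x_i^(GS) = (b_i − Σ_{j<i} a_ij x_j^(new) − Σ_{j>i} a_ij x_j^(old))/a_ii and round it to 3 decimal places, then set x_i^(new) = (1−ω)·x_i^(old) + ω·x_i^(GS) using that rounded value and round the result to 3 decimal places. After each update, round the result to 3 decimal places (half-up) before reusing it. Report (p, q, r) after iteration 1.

Iteration 1:
  p: GS value = (0 - (-3)·-3.000 - (4)·-1.000) / (9) = -0.556;  p ← (1−ω)·-3.000 + ω·-0.556 = -1.045
  q: GS value = (8 - (1)·-1.045 - (-4)·-1.000) / (-7) = -0.721;  q ← (1−ω)·-3.000 + ω·-0.721 = -1.177
  r: GS value = (-4 - (1)·-1.045 - (1)·-1.177) / (6) = -0.296;  r ← (1−ω)·-1.000 + ω·-0.296 = -0.437

(-1.045, -1.177, -0.437)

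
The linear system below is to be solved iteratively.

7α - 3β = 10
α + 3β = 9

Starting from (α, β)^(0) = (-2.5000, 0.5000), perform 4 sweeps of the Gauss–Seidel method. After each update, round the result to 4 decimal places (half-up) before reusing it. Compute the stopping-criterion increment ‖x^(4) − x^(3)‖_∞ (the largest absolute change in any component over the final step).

0.0170

Iteration 1:
  α = (10 - (-3)·0.5000) / (7) = 1.6429
  β = (9 - (1)·1.6429) / (3) = 2.4524
Iteration 2:
  α = (10 - (-3)·2.4524) / (7) = 2.4796
  β = (9 - (1)·2.4796) / (3) = 2.1735
Iteration 3:
  α = (10 - (-3)·2.1735) / (7) = 2.3601
  β = (9 - (1)·2.3601) / (3) = 2.2133
Iteration 4:
  α = (10 - (-3)·2.2133) / (7) = 2.3771
  β = (9 - (1)·2.3771) / (3) = 2.2076
Change: (0.0170, -0.0057) → max |·| = 0.0170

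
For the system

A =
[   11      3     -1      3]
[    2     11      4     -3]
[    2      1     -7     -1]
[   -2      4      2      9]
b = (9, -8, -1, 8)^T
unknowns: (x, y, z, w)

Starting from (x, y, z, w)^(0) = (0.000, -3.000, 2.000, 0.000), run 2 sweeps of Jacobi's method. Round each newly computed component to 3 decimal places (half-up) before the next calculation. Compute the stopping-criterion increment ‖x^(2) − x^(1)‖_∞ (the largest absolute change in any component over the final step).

Iteration 1:
  x = (9 - (3)·-3.000 - (-1)·2.000 - (3)·0.000) / (11) = 1.818
  y = (-8 - (2)·0.000 - (4)·2.000 - (-3)·0.000) / (11) = -1.455
  z = (-1 - (2)·0.000 - (1)·-3.000 - (-1)·0.000) / (-7) = -0.286
  w = (8 - (-2)·0.000 - (4)·-3.000 - (2)·2.000) / (9) = 1.778
Iteration 2:
  x = (9 - (3)·-1.455 - (-1)·-0.286 - (3)·1.778) / (11) = 0.704
  y = (-8 - (2)·1.818 - (4)·-0.286 - (-3)·1.778) / (11) = -0.469
  z = (-1 - (2)·1.818 - (1)·-1.455 - (-1)·1.778) / (-7) = 0.200
  w = (8 - (-2)·1.818 - (4)·-1.455 - (2)·-0.286) / (9) = 2.003
Change: (-1.114, 0.986, 0.486, 0.225) → max |·| = 1.114

1.114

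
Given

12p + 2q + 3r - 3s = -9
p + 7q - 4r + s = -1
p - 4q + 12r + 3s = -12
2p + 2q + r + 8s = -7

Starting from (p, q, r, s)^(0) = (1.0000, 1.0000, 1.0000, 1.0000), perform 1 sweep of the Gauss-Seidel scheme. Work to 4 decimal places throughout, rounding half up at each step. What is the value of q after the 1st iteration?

Iteration 1:
  p = (-9 - (2)·1.0000 - (3)·1.0000 - (-3)·1.0000) / (12) = -0.9167
  q = (-1 - (1)·-0.9167 - (-4)·1.0000 - (1)·1.0000) / (7) = 0.4167
  r = (-12 - (1)·-0.9167 - (-4)·0.4167 - (3)·1.0000) / (12) = -1.0347
  s = (-7 - (2)·-0.9167 - (2)·0.4167 - (1)·-1.0347) / (8) = -0.6207

0.4167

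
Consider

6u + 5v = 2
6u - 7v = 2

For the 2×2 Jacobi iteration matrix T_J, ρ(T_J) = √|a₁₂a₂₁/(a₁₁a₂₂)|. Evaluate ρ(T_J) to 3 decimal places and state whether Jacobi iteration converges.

0.845

a₁₂a₂₁/(a₁₁a₂₂) = (5)·(6) / ((6)·(-7)) = -0.714286
ρ = √|-0.714286| = √0.714286 = 0.845
ρ < 1, so Jacobi converges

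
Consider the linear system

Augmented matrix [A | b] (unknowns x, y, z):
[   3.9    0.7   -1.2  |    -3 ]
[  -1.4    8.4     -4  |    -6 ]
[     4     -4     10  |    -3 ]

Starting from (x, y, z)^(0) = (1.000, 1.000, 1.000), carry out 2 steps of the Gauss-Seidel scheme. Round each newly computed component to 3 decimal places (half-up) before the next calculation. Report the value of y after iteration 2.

-0.928

Iteration 1:
  x = (-3 - (0.7)·1.000 - (-1.2)·1.000) / (3.9) = -0.641
  y = (-6 - (-1.4)·-0.641 - (-4)·1.000) / (8.4) = -0.345
  z = (-3 - (4)·-0.641 - (-4)·-0.345) / (10) = -0.182
Iteration 2:
  x = (-3 - (0.7)·-0.345 - (-1.2)·-0.182) / (3.9) = -0.763
  y = (-6 - (-1.4)·-0.763 - (-4)·-0.182) / (8.4) = -0.928
  z = (-3 - (4)·-0.763 - (-4)·-0.928) / (10) = -0.366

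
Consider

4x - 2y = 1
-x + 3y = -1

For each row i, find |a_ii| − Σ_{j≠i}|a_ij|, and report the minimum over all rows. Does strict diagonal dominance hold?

row 1: |4| − (2) = 2
row 2: |3| − (1) = 2
minimum over rows = 2 → strictly diagonally dominant (convergence guaranteed)

2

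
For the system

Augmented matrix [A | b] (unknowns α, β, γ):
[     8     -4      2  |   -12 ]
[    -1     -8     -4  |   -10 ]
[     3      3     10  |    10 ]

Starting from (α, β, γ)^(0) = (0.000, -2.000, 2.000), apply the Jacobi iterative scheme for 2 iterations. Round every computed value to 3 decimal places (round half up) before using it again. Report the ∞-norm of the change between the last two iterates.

Iteration 1:
  α = (-12 - (-4)·-2.000 - (2)·2.000) / (8) = -3.000
  β = (-10 - (-1)·0.000 - (-4)·2.000) / (-8) = 0.250
  γ = (10 - (3)·0.000 - (3)·-2.000) / (10) = 1.600
Iteration 2:
  α = (-12 - (-4)·0.250 - (2)·1.600) / (8) = -1.775
  β = (-10 - (-1)·-3.000 - (-4)·1.600) / (-8) = 0.825
  γ = (10 - (3)·-3.000 - (3)·0.250) / (10) = 1.825
Change: (1.225, 0.575, 0.225) → max |·| = 1.225

1.225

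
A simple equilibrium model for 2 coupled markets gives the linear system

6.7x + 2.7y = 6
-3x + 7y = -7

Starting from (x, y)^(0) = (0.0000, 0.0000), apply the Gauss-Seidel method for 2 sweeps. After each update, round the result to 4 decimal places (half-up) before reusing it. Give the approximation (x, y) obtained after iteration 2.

(1.1438, -0.5098)

Iteration 1:
  x = (6 - (2.7)·0.0000) / (6.7) = 0.8955
  y = (-7 - (-3)·0.8955) / (7) = -0.6162
Iteration 2:
  x = (6 - (2.7)·-0.6162) / (6.7) = 1.1438
  y = (-7 - (-3)·1.1438) / (7) = -0.5098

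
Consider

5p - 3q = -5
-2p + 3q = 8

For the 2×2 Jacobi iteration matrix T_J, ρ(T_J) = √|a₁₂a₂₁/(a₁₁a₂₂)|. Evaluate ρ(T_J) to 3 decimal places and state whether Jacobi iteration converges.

0.632

a₁₂a₂₁/(a₁₁a₂₂) = (-3)·(-2) / ((5)·(3)) = 0.400000
ρ = √|0.400000| = √0.400000 = 0.632
ρ < 1, so Jacobi converges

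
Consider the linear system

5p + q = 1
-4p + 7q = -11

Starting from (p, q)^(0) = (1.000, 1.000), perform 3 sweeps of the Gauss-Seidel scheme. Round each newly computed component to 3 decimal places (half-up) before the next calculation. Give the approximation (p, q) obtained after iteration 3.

(0.456, -1.311)

Iteration 1:
  p = (1 - (1)·1.000) / (5) = 0.000
  q = (-11 - (-4)·0.000) / (7) = -1.571
Iteration 2:
  p = (1 - (1)·-1.571) / (5) = 0.514
  q = (-11 - (-4)·0.514) / (7) = -1.278
Iteration 3:
  p = (1 - (1)·-1.278) / (5) = 0.456
  q = (-11 - (-4)·0.456) / (7) = -1.311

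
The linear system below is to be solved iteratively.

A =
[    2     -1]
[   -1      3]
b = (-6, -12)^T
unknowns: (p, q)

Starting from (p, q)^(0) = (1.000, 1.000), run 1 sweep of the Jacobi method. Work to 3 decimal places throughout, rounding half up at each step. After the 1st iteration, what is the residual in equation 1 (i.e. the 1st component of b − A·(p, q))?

Iteration 1:
  p = (-6 - (-1)·1.000) / (2) = -2.500
  q = (-12 - (-1)·1.000) / (3) = -3.667
Residual b − A·x = (-4.667, -3.499)

-4.667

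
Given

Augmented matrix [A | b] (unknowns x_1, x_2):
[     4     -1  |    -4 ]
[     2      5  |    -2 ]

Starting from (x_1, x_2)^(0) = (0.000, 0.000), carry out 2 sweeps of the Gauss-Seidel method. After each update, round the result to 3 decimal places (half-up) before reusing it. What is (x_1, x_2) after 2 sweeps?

Iteration 1:
  x_1 = (-4 - (-1)·0.000) / (4) = -1.000
  x_2 = (-2 - (2)·-1.000) / (5) = 0.000
Iteration 2:
  x_1 = (-4 - (-1)·0.000) / (4) = -1.000
  x_2 = (-2 - (2)·-1.000) / (5) = 0.000

(-1.000, 0.000)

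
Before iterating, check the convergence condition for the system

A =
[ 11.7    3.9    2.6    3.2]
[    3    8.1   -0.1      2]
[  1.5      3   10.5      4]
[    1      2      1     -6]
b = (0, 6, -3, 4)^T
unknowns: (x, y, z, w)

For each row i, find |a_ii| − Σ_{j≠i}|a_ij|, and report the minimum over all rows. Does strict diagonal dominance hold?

row 1: |11.7| − (3.9+2.6+3.2) = 2
row 2: |8.1| − (3+0.1+2) = 3
row 3: |10.5| − (1.5+3+4) = 2
row 4: |-6| − (1+2+1) = 2
minimum over rows = 2 → strictly diagonally dominant (convergence guaranteed)

2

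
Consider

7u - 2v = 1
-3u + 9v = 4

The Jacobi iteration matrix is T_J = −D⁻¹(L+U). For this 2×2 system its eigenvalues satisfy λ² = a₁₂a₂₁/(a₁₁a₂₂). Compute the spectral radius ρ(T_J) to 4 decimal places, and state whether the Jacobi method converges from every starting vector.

a₁₂a₂₁/(a₁₁a₂₂) = (-2)·(-3) / ((7)·(9)) = 0.095238
ρ = √|0.095238| = √0.095238 = 0.3086
ρ < 1, so Jacobi converges

0.3086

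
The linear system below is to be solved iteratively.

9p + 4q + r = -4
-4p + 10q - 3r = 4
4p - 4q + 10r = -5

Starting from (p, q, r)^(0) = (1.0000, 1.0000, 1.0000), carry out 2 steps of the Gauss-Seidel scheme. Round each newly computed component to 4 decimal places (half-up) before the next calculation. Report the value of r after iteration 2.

-0.1984

Iteration 1:
  p = (-4 - (4)·1.0000 - (1)·1.0000) / (9) = -1.0000
  q = (4 - (-4)·-1.0000 - (-3)·1.0000) / (10) = 0.3000
  r = (-5 - (4)·-1.0000 - (-4)·0.3000) / (10) = 0.0200
Iteration 2:
  p = (-4 - (4)·0.3000 - (1)·0.0200) / (9) = -0.5800
  q = (4 - (-4)·-0.5800 - (-3)·0.0200) / (10) = 0.1740
  r = (-5 - (4)·-0.5800 - (-4)·0.1740) / (10) = -0.1984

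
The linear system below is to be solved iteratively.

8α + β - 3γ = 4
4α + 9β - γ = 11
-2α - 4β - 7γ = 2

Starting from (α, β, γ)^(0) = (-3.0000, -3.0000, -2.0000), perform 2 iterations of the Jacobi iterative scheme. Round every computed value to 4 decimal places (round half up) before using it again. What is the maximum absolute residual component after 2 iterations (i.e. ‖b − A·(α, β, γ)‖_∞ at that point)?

Iteration 1:
  α = (4 - (1)·-3.0000 - (-3)·-2.0000) / (8) = 0.1250
  β = (11 - (4)·-3.0000 - (-1)·-2.0000) / (9) = 2.3333
  γ = (2 - (-2)·-3.0000 - (-4)·-3.0000) / (-7) = 2.2857
Iteration 2:
  α = (4 - (1)·2.3333 - (-3)·2.2857) / (8) = 1.0655
  β = (11 - (4)·0.1250 - (-1)·2.2857) / (9) = 1.4206
  γ = (2 - (-2)·0.1250 - (-4)·2.3333) / (-7) = -1.6547
Residual b − A·x = (-10.9087, -7.7021, -1.7695); ∞-norm = 10.9087

10.9087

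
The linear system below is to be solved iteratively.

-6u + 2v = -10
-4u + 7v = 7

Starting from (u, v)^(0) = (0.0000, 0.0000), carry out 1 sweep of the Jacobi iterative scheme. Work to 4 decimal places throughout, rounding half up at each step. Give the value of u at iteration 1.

Iteration 1:
  u = (-10 - (2)·0.0000) / (-6) = 1.6667
  v = (7 - (-4)·0.0000) / (7) = 1.0000

1.6667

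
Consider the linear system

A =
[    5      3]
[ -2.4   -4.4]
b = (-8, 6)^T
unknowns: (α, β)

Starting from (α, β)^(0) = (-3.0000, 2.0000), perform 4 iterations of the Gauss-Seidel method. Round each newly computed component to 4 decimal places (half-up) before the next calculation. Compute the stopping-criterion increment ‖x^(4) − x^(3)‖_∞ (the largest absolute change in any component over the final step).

0.1180

Iteration 1:
  α = (-8 - (3)·2.0000) / (5) = -2.8000
  β = (6 - (-2.4)·-2.8000) / (-4.4) = 0.1636
Iteration 2:
  α = (-8 - (3)·0.1636) / (5) = -1.6982
  β = (6 - (-2.4)·-1.6982) / (-4.4) = -0.4373
Iteration 3:
  α = (-8 - (3)·-0.4373) / (5) = -1.3376
  β = (6 - (-2.4)·-1.3376) / (-4.4) = -0.6340
Iteration 4:
  α = (-8 - (3)·-0.6340) / (5) = -1.2196
  β = (6 - (-2.4)·-1.2196) / (-4.4) = -0.6984
Change: (0.1180, -0.0644) → max |·| = 0.1180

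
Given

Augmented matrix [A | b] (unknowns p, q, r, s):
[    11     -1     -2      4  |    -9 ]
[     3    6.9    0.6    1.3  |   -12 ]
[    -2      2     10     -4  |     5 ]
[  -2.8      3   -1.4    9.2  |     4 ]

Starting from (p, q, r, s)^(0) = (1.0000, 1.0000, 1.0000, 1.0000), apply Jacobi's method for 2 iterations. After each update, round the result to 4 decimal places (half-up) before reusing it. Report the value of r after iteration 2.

1.0341

Iteration 1:
  p = (-9 - (-1)·1.0000 - (-2)·1.0000 - (4)·1.0000) / (11) = -0.9091
  q = (-12 - (3)·1.0000 - (0.6)·1.0000 - (1.3)·1.0000) / (6.9) = -2.4493
  r = (5 - (-2)·1.0000 - (2)·1.0000 - (-4)·1.0000) / (10) = 0.9000
  s = (4 - (-2.8)·1.0000 - (3)·1.0000 - (-1.4)·1.0000) / (9.2) = 0.5652
Iteration 2:
  p = (-9 - (-1)·-2.4493 - (-2)·0.9000 - (4)·0.5652) / (11) = -1.0827
  q = (-12 - (3)·-0.9091 - (0.6)·0.9000 - (1.3)·0.5652) / (6.9) = -1.5286
  r = (5 - (-2)·-0.9091 - (2)·-2.4493 - (-4)·0.5652) / (10) = 1.0341
  s = (4 - (-2.8)·-0.9091 - (3)·-2.4493 - (-1.4)·0.9000) / (9.2) = 1.0937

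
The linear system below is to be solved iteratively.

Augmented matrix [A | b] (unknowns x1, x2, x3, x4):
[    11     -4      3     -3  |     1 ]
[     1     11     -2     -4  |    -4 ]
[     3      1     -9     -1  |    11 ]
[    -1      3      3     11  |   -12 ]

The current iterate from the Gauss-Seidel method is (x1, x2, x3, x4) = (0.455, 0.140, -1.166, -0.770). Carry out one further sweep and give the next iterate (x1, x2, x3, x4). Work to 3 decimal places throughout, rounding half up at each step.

One sweep:
  x1 = (1 - (-4)·0.140 - (3)·-1.166 - (-3)·-0.770) / (11) = 0.250
  x2 = (-4 - (1)·0.250 - (-2)·-1.166 - (-4)·-0.770) / (11) = -0.878
  x3 = (11 - (3)·0.250 - (1)·-0.878 - (-1)·-0.770) / (-9) = -1.151
  x4 = (-12 - (-1)·0.250 - (3)·-0.878 - (3)·-1.151) / (11) = -0.515

(0.250, -0.878, -1.151, -0.515)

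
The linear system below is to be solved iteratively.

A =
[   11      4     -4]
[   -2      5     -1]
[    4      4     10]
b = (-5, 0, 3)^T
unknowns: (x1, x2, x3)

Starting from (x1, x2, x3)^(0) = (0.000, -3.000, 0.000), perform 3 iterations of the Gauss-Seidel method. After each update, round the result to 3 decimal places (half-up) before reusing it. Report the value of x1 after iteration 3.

Iteration 1:
  x1 = (-5 - (4)·-3.000 - (-4)·0.000) / (11) = 0.636
  x2 = (0 - (-2)·0.636 - (-1)·0.000) / (5) = 0.254
  x3 = (3 - (4)·0.636 - (4)·0.254) / (10) = -0.056
Iteration 2:
  x1 = (-5 - (4)·0.254 - (-4)·-0.056) / (11) = -0.567
  x2 = (0 - (-2)·-0.567 - (-1)·-0.056) / (5) = -0.238
  x3 = (3 - (4)·-0.567 - (4)·-0.238) / (10) = 0.622
Iteration 3:
  x1 = (-5 - (4)·-0.238 - (-4)·0.622) / (11) = -0.142
  x2 = (0 - (-2)·-0.142 - (-1)·0.622) / (5) = 0.068
  x3 = (3 - (4)·-0.142 - (4)·0.068) / (10) = 0.330

-0.142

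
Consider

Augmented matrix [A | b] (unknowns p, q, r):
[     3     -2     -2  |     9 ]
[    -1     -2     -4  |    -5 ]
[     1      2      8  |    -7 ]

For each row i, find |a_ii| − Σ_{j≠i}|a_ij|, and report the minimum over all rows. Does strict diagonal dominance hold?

-3

row 1: |3| − (2+2) = -1
row 2: |-2| − (1+4) = -3
row 3: |8| − (1+2) = 5
minimum over rows = -3 → not strictly diagonally dominant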